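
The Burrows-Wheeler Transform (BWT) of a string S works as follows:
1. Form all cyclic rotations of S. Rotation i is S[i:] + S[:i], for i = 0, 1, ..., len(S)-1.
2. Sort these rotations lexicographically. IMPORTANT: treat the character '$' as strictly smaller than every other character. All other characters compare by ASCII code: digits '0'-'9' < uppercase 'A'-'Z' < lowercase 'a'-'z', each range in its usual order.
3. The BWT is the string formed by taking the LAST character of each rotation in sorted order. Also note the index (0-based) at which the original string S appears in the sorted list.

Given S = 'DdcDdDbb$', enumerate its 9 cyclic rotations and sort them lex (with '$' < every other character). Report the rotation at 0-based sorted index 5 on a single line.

All 9 rotations (rotation i = S[i:]+S[:i]):
  rot[0] = DdcDdDbb$
  rot[1] = dcDdDbb$D
  rot[2] = cDdDbb$Dd
  rot[3] = DdDbb$Ddc
  rot[4] = dDbb$DdcD
  rot[5] = Dbb$DdcDd
  rot[6] = bb$DdcDdD
  rot[7] = b$DdcDdDb
  rot[8] = $DdcDdDbb
Sorted (with $ < everything):
  sorted[0] = $DdcDdDbb
  sorted[1] = Dbb$DdcDd
  sorted[2] = DdDbb$Ddc
  sorted[3] = DdcDdDbb$
  sorted[4] = b$DdcDdDb
  sorted[5] = bb$DdcDdD
  sorted[6] = cDdDbb$Dd
  sorted[7] = dDbb$DdcD
  sorted[8] = dcDdDbb$D
sorted[5] = bb$DdcDdD

Answer: bb$DdcDdD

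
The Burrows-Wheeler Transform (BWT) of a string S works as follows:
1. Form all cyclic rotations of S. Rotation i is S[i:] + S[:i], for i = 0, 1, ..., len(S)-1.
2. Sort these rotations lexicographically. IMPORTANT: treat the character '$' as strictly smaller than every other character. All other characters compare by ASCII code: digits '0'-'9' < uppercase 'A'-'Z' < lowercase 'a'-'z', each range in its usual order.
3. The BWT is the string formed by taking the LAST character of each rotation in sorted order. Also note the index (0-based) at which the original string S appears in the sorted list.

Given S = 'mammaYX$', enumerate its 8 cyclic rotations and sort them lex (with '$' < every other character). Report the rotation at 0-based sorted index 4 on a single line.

All 8 rotations (rotation i = S[i:]+S[:i]):
  rot[0] = mammaYX$
  rot[1] = ammaYX$m
  rot[2] = mmaYX$ma
  rot[3] = maYX$mam
  rot[4] = aYX$mamm
  rot[5] = YX$mamma
  rot[6] = X$mammaY
  rot[7] = $mammaYX
Sorted (with $ < everything):
  sorted[0] = $mammaYX
  sorted[1] = X$mammaY
  sorted[2] = YX$mamma
  sorted[3] = aYX$mamm
  sorted[4] = ammaYX$m
  sorted[5] = maYX$mam
  sorted[6] = mammaYX$
  sorted[7] = mmaYX$ma
sorted[4] = ammaYX$m

Answer: ammaYX$m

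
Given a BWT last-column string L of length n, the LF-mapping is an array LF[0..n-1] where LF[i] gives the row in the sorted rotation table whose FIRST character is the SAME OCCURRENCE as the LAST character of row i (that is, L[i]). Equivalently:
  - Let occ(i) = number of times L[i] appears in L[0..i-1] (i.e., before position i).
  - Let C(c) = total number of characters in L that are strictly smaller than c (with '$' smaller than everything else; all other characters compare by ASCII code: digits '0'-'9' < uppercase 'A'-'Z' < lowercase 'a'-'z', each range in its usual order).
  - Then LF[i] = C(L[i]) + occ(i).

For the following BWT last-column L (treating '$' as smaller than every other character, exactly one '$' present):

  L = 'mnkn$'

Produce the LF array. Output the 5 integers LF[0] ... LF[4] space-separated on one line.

Char counts: '$':1, 'k':1, 'm':1, 'n':2
C (first-col start): C('$')=0, C('k')=1, C('m')=2, C('n')=3
L[0]='m': occ=0, LF[0]=C('m')+0=2+0=2
L[1]='n': occ=0, LF[1]=C('n')+0=3+0=3
L[2]='k': occ=0, LF[2]=C('k')+0=1+0=1
L[3]='n': occ=1, LF[3]=C('n')+1=3+1=4
L[4]='$': occ=0, LF[4]=C('$')+0=0+0=0

Answer: 2 3 1 4 0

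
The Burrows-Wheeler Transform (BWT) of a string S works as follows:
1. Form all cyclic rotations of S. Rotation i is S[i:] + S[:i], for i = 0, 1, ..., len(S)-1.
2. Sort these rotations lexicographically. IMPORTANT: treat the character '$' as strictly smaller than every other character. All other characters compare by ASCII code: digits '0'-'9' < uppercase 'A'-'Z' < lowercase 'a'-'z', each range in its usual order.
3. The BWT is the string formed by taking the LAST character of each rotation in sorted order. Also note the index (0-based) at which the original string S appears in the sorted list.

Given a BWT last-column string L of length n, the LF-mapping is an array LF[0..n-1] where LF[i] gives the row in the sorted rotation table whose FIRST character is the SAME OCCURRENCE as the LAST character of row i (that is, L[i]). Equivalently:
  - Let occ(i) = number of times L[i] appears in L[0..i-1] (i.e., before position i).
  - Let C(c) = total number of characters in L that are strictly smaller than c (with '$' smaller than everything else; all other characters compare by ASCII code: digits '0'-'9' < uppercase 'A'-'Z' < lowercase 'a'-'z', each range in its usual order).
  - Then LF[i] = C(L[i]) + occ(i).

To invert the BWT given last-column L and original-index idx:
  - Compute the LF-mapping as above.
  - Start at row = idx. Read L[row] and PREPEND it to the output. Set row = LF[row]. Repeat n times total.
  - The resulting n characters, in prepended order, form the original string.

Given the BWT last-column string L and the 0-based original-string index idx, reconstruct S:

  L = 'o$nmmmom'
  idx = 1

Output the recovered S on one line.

LF mapping: 6 0 5 1 2 3 7 4
Walk LF starting at row 1, prepending L[row]:
  step 1: row=1, L[1]='$', prepend. Next row=LF[1]=0
  step 2: row=0, L[0]='o', prepend. Next row=LF[0]=6
  step 3: row=6, L[6]='o', prepend. Next row=LF[6]=7
  step 4: row=7, L[7]='m', prepend. Next row=LF[7]=4
  step 5: row=4, L[4]='m', prepend. Next row=LF[4]=2
  step 6: row=2, L[2]='n', prepend. Next row=LF[2]=5
  step 7: row=5, L[5]='m', prepend. Next row=LF[5]=3
  step 8: row=3, L[3]='m', prepend. Next row=LF[3]=1
Reversed output: mmnmmoo$

Answer: mmnmmoo$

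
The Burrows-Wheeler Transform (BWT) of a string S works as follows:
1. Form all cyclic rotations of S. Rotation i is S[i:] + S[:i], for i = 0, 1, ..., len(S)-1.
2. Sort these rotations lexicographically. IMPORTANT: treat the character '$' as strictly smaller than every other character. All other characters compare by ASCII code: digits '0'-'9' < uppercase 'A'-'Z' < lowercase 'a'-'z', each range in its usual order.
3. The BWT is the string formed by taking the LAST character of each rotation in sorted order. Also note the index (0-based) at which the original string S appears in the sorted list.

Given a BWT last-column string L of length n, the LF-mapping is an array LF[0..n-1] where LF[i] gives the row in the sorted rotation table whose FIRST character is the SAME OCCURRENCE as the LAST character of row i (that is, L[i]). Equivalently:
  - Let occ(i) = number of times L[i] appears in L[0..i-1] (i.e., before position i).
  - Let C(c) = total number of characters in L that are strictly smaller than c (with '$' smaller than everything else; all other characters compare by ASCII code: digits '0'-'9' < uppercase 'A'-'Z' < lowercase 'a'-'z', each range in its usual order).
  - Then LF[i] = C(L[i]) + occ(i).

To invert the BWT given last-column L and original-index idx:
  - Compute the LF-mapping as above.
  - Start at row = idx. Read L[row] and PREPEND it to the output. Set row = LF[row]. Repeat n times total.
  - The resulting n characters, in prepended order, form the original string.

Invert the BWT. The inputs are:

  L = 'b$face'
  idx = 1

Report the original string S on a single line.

LF mapping: 2 0 5 1 3 4
Walk LF starting at row 1, prepending L[row]:
  step 1: row=1, L[1]='$', prepend. Next row=LF[1]=0
  step 2: row=0, L[0]='b', prepend. Next row=LF[0]=2
  step 3: row=2, L[2]='f', prepend. Next row=LF[2]=5
  step 4: row=5, L[5]='e', prepend. Next row=LF[5]=4
  step 5: row=4, L[4]='c', prepend. Next row=LF[4]=3
  step 6: row=3, L[3]='a', prepend. Next row=LF[3]=1
Reversed output: acefb$

Answer: acefb$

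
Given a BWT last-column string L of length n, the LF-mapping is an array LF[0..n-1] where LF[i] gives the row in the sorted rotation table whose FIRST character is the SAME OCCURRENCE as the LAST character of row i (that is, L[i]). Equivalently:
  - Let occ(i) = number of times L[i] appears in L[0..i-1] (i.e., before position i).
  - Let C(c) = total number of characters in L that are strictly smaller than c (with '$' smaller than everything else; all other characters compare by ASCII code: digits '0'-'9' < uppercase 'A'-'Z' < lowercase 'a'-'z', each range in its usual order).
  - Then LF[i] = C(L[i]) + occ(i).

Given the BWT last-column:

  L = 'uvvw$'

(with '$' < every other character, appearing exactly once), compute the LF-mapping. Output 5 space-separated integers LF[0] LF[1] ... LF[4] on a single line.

Char counts: '$':1, 'u':1, 'v':2, 'w':1
C (first-col start): C('$')=0, C('u')=1, C('v')=2, C('w')=4
L[0]='u': occ=0, LF[0]=C('u')+0=1+0=1
L[1]='v': occ=0, LF[1]=C('v')+0=2+0=2
L[2]='v': occ=1, LF[2]=C('v')+1=2+1=3
L[3]='w': occ=0, LF[3]=C('w')+0=4+0=4
L[4]='$': occ=0, LF[4]=C('$')+0=0+0=0

Answer: 1 2 3 4 0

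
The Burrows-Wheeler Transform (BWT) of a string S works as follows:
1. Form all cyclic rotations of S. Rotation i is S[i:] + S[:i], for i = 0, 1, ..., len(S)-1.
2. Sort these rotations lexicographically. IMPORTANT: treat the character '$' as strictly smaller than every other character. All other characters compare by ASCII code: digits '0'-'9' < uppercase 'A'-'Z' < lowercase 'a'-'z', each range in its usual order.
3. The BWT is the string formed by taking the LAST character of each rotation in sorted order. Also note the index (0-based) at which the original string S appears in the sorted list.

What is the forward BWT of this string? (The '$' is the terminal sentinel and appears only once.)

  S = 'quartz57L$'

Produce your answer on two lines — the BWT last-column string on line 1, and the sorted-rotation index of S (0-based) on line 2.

All 10 rotations (rotation i = S[i:]+S[:i]):
  rot[0] = quartz57L$
  rot[1] = uartz57L$q
  rot[2] = artz57L$qu
  rot[3] = rtz57L$qua
  rot[4] = tz57L$quar
  rot[5] = z57L$quart
  rot[6] = 57L$quartz
  rot[7] = 7L$quartz5
  rot[8] = L$quartz57
  rot[9] = $quartz57L
Sorted (with $ < everything):
  sorted[0] = $quartz57L  (last char: 'L')
  sorted[1] = 57L$quartz  (last char: 'z')
  sorted[2] = 7L$quartz5  (last char: '5')
  sorted[3] = L$quartz57  (last char: '7')
  sorted[4] = artz57L$qu  (last char: 'u')
  sorted[5] = quartz57L$  (last char: '$')
  sorted[6] = rtz57L$qua  (last char: 'a')
  sorted[7] = tz57L$quar  (last char: 'r')
  sorted[8] = uartz57L$q  (last char: 'q')
  sorted[9] = z57L$quart  (last char: 't')
Last column: Lz57u$arqt
Original string S is at sorted index 5

Answer: Lz57u$arqt
5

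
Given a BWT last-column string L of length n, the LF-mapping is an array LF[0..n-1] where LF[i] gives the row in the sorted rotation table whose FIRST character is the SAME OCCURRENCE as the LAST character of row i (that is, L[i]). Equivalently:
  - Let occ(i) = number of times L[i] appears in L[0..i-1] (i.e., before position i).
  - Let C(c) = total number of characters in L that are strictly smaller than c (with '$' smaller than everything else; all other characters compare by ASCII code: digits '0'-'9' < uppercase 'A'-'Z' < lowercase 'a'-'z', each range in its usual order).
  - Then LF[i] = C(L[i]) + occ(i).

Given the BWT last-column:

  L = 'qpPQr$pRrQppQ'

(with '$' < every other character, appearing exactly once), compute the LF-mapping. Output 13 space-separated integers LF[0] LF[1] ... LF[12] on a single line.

Answer: 10 6 1 2 11 0 7 5 12 3 8 9 4

Derivation:
Char counts: '$':1, 'P':1, 'Q':3, 'R':1, 'p':4, 'q':1, 'r':2
C (first-col start): C('$')=0, C('P')=1, C('Q')=2, C('R')=5, C('p')=6, C('q')=10, C('r')=11
L[0]='q': occ=0, LF[0]=C('q')+0=10+0=10
L[1]='p': occ=0, LF[1]=C('p')+0=6+0=6
L[2]='P': occ=0, LF[2]=C('P')+0=1+0=1
L[3]='Q': occ=0, LF[3]=C('Q')+0=2+0=2
L[4]='r': occ=0, LF[4]=C('r')+0=11+0=11
L[5]='$': occ=0, LF[5]=C('$')+0=0+0=0
L[6]='p': occ=1, LF[6]=C('p')+1=6+1=7
L[7]='R': occ=0, LF[7]=C('R')+0=5+0=5
L[8]='r': occ=1, LF[8]=C('r')+1=11+1=12
L[9]='Q': occ=1, LF[9]=C('Q')+1=2+1=3
L[10]='p': occ=2, LF[10]=C('p')+2=6+2=8
L[11]='p': occ=3, LF[11]=C('p')+3=6+3=9
L[12]='Q': occ=2, LF[12]=C('Q')+2=2+2=4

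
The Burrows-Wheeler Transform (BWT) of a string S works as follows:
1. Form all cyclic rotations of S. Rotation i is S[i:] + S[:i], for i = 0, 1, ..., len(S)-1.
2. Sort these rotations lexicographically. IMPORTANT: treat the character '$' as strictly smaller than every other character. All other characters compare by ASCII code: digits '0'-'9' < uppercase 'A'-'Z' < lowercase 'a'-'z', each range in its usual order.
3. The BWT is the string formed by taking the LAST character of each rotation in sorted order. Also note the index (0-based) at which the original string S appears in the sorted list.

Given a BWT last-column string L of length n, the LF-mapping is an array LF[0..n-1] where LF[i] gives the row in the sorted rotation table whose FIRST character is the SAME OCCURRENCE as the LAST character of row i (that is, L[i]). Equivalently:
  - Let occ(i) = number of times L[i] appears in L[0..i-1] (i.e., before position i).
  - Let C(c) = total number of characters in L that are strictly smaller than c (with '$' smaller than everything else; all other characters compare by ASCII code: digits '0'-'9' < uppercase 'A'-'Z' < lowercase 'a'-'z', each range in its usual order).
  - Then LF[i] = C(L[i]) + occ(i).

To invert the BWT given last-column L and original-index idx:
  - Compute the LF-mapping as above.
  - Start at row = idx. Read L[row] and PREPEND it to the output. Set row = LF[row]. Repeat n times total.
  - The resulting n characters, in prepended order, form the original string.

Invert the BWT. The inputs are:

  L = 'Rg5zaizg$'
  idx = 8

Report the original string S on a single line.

Answer: zigzag5R$

Derivation:
LF mapping: 2 4 1 7 3 6 8 5 0
Walk LF starting at row 8, prepending L[row]:
  step 1: row=8, L[8]='$', prepend. Next row=LF[8]=0
  step 2: row=0, L[0]='R', prepend. Next row=LF[0]=2
  step 3: row=2, L[2]='5', prepend. Next row=LF[2]=1
  step 4: row=1, L[1]='g', prepend. Next row=LF[1]=4
  step 5: row=4, L[4]='a', prepend. Next row=LF[4]=3
  step 6: row=3, L[3]='z', prepend. Next row=LF[3]=7
  step 7: row=7, L[7]='g', prepend. Next row=LF[7]=5
  step 8: row=5, L[5]='i', prepend. Next row=LF[5]=6
  step 9: row=6, L[6]='z', prepend. Next row=LF[6]=8
Reversed output: zigzag5R$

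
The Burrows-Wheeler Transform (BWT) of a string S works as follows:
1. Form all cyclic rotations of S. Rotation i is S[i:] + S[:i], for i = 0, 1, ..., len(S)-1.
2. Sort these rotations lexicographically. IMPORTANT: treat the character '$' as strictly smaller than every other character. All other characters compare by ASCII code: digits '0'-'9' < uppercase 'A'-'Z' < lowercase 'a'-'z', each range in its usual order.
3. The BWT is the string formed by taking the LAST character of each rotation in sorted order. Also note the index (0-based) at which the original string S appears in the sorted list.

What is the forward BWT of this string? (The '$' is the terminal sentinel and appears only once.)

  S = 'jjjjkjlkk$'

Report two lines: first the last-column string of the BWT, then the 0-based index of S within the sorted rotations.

All 10 rotations (rotation i = S[i:]+S[:i]):
  rot[0] = jjjjkjlkk$
  rot[1] = jjjkjlkk$j
  rot[2] = jjkjlkk$jj
  rot[3] = jkjlkk$jjj
  rot[4] = kjlkk$jjjj
  rot[5] = jlkk$jjjjk
  rot[6] = lkk$jjjjkj
  rot[7] = kk$jjjjkjl
  rot[8] = k$jjjjkjlk
  rot[9] = $jjjjkjlkk
Sorted (with $ < everything):
  sorted[0] = $jjjjkjlkk  (last char: 'k')
  sorted[1] = jjjjkjlkk$  (last char: '$')
  sorted[2] = jjjkjlkk$j  (last char: 'j')
  sorted[3] = jjkjlkk$jj  (last char: 'j')
  sorted[4] = jkjlkk$jjj  (last char: 'j')
  sorted[5] = jlkk$jjjjk  (last char: 'k')
  sorted[6] = k$jjjjkjlk  (last char: 'k')
  sorted[7] = kjlkk$jjjj  (last char: 'j')
  sorted[8] = kk$jjjjkjl  (last char: 'l')
  sorted[9] = lkk$jjjjkj  (last char: 'j')
Last column: k$jjjkkjlj
Original string S is at sorted index 1

Answer: k$jjjkkjlj
1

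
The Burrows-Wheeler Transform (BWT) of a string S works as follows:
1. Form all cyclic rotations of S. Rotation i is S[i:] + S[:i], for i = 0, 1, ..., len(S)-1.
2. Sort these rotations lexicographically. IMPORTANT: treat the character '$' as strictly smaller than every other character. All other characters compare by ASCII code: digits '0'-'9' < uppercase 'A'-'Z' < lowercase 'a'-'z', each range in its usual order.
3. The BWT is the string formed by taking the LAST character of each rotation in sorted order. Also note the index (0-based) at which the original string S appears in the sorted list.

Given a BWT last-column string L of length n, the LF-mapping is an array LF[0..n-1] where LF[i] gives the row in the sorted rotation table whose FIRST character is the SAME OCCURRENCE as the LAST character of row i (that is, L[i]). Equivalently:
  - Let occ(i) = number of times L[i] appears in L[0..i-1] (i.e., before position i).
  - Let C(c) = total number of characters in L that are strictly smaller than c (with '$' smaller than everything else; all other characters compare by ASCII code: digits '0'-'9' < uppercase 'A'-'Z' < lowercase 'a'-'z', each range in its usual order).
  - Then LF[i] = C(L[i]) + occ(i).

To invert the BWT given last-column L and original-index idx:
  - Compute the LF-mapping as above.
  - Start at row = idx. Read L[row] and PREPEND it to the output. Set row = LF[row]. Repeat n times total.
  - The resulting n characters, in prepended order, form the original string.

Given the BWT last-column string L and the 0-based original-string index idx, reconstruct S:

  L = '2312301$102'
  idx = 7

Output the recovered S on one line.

Answer: 2103012312$

Derivation:
LF mapping: 6 9 3 7 10 1 4 0 5 2 8
Walk LF starting at row 7, prepending L[row]:
  step 1: row=7, L[7]='$', prepend. Next row=LF[7]=0
  step 2: row=0, L[0]='2', prepend. Next row=LF[0]=6
  step 3: row=6, L[6]='1', prepend. Next row=LF[6]=4
  step 4: row=4, L[4]='3', prepend. Next row=LF[4]=10
  step 5: row=10, L[10]='2', prepend. Next row=LF[10]=8
  step 6: row=8, L[8]='1', prepend. Next row=LF[8]=5
  step 7: row=5, L[5]='0', prepend. Next row=LF[5]=1
  step 8: row=1, L[1]='3', prepend. Next row=LF[1]=9
  step 9: row=9, L[9]='0', prepend. Next row=LF[9]=2
  step 10: row=2, L[2]='1', prepend. Next row=LF[2]=3
  step 11: row=3, L[3]='2', prepend. Next row=LF[3]=7
Reversed output: 2103012312$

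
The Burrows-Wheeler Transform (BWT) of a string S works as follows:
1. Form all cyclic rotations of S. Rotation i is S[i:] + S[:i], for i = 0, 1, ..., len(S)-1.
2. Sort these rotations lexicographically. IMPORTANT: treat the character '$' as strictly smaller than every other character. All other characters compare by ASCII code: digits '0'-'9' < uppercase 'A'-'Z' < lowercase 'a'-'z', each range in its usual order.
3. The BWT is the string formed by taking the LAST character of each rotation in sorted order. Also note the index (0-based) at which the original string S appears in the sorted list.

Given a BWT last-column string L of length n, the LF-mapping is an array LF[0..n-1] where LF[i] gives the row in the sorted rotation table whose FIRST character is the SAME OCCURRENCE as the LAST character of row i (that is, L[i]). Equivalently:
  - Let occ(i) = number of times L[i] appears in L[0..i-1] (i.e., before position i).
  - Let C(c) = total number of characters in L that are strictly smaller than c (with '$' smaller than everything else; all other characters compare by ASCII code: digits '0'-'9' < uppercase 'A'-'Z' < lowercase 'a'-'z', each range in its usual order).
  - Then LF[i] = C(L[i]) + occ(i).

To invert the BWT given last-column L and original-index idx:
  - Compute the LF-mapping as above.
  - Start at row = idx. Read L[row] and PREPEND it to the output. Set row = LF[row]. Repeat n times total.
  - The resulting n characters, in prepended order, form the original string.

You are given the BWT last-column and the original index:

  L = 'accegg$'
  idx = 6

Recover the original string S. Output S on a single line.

Answer: ggecca$

Derivation:
LF mapping: 1 2 3 4 5 6 0
Walk LF starting at row 6, prepending L[row]:
  step 1: row=6, L[6]='$', prepend. Next row=LF[6]=0
  step 2: row=0, L[0]='a', prepend. Next row=LF[0]=1
  step 3: row=1, L[1]='c', prepend. Next row=LF[1]=2
  step 4: row=2, L[2]='c', prepend. Next row=LF[2]=3
  step 5: row=3, L[3]='e', prepend. Next row=LF[3]=4
  step 6: row=4, L[4]='g', prepend. Next row=LF[4]=5
  step 7: row=5, L[5]='g', prepend. Next row=LF[5]=6
Reversed output: ggecca$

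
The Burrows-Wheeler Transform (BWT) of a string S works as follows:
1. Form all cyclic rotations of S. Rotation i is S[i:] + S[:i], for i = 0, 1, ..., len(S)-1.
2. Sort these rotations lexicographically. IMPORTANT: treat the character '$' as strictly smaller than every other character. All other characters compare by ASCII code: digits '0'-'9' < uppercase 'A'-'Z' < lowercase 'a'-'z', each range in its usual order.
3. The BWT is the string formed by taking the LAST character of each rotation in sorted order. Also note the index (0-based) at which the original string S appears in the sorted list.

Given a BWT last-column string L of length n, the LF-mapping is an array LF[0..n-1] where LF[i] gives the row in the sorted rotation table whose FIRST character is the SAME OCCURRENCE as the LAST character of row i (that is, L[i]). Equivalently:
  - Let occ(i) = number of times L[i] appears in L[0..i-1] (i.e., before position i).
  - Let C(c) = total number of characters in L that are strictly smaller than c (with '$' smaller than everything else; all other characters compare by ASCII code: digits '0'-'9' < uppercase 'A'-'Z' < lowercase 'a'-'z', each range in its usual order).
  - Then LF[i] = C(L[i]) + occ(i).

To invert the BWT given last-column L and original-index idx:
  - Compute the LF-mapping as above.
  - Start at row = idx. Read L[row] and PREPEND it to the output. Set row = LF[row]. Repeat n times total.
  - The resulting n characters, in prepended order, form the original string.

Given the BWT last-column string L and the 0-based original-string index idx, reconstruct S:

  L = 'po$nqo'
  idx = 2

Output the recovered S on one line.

LF mapping: 4 2 0 1 5 3
Walk LF starting at row 2, prepending L[row]:
  step 1: row=2, L[2]='$', prepend. Next row=LF[2]=0
  step 2: row=0, L[0]='p', prepend. Next row=LF[0]=4
  step 3: row=4, L[4]='q', prepend. Next row=LF[4]=5
  step 4: row=5, L[5]='o', prepend. Next row=LF[5]=3
  step 5: row=3, L[3]='n', prepend. Next row=LF[3]=1
  step 6: row=1, L[1]='o', prepend. Next row=LF[1]=2
Reversed output: onoqp$

Answer: onoqp$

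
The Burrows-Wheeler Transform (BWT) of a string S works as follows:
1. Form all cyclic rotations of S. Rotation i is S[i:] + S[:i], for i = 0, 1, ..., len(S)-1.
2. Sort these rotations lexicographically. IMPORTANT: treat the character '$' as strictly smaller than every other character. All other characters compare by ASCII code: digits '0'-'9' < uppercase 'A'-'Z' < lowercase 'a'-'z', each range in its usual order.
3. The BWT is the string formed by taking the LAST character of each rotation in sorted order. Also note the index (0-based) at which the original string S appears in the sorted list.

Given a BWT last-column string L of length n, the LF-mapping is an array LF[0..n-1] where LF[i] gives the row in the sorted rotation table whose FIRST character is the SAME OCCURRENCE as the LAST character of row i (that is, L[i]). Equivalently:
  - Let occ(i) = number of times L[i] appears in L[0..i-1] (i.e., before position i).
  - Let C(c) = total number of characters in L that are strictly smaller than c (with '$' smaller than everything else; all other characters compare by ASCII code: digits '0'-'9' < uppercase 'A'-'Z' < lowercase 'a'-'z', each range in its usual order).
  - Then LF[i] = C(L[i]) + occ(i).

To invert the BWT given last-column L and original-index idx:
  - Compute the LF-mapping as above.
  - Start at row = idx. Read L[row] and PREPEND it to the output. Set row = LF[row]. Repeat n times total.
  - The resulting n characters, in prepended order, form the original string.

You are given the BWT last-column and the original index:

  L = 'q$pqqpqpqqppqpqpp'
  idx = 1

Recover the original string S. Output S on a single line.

Answer: pppqpqppqqpqpqqq$

Derivation:
LF mapping: 9 0 1 10 11 2 12 3 13 14 4 5 15 6 16 7 8
Walk LF starting at row 1, prepending L[row]:
  step 1: row=1, L[1]='$', prepend. Next row=LF[1]=0
  step 2: row=0, L[0]='q', prepend. Next row=LF[0]=9
  step 3: row=9, L[9]='q', prepend. Next row=LF[9]=14
  step 4: row=14, L[14]='q', prepend. Next row=LF[14]=16
  step 5: row=16, L[16]='p', prepend. Next row=LF[16]=8
  step 6: row=8, L[8]='q', prepend. Next row=LF[8]=13
  step 7: row=13, L[13]='p', prepend. Next row=LF[13]=6
  step 8: row=6, L[6]='q', prepend. Next row=LF[6]=12
  step 9: row=12, L[12]='q', prepend. Next row=LF[12]=15
  step 10: row=15, L[15]='p', prepend. Next row=LF[15]=7
  step 11: row=7, L[7]='p', prepend. Next row=LF[7]=3
  step 12: row=3, L[3]='q', prepend. Next row=LF[3]=10
  step 13: row=10, L[10]='p', prepend. Next row=LF[10]=4
  step 14: row=4, L[4]='q', prepend. Next row=LF[4]=11
  step 15: row=11, L[11]='p', prepend. Next row=LF[11]=5
  step 16: row=5, L[5]='p', prepend. Next row=LF[5]=2
  step 17: row=2, L[2]='p', prepend. Next row=LF[2]=1
Reversed output: pppqpqppqqpqpqqq$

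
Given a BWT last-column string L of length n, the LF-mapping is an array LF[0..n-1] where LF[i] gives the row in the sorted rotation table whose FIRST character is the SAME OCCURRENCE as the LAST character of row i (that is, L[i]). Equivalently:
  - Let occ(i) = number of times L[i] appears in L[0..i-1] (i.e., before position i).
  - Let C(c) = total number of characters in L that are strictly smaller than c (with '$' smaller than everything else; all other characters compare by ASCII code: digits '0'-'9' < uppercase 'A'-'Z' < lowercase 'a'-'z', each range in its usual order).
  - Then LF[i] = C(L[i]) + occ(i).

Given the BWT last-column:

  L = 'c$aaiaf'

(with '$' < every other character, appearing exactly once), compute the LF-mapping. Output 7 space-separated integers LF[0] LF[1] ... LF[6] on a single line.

Char counts: '$':1, 'a':3, 'c':1, 'f':1, 'i':1
C (first-col start): C('$')=0, C('a')=1, C('c')=4, C('f')=5, C('i')=6
L[0]='c': occ=0, LF[0]=C('c')+0=4+0=4
L[1]='$': occ=0, LF[1]=C('$')+0=0+0=0
L[2]='a': occ=0, LF[2]=C('a')+0=1+0=1
L[3]='a': occ=1, LF[3]=C('a')+1=1+1=2
L[4]='i': occ=0, LF[4]=C('i')+0=6+0=6
L[5]='a': occ=2, LF[5]=C('a')+2=1+2=3
L[6]='f': occ=0, LF[6]=C('f')+0=5+0=5

Answer: 4 0 1 2 6 3 5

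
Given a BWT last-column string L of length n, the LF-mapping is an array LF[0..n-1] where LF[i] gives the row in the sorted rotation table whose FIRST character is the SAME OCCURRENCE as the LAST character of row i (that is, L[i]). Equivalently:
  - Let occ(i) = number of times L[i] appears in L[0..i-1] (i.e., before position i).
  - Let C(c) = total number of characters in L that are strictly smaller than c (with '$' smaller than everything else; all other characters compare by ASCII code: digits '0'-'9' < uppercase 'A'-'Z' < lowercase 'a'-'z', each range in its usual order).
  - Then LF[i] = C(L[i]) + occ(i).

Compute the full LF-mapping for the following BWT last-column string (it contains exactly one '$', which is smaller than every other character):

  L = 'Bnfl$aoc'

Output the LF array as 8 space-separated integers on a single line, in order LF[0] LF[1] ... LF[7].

Answer: 1 6 4 5 0 2 7 3

Derivation:
Char counts: '$':1, 'B':1, 'a':1, 'c':1, 'f':1, 'l':1, 'n':1, 'o':1
C (first-col start): C('$')=0, C('B')=1, C('a')=2, C('c')=3, C('f')=4, C('l')=5, C('n')=6, C('o')=7
L[0]='B': occ=0, LF[0]=C('B')+0=1+0=1
L[1]='n': occ=0, LF[1]=C('n')+0=6+0=6
L[2]='f': occ=0, LF[2]=C('f')+0=4+0=4
L[3]='l': occ=0, LF[3]=C('l')+0=5+0=5
L[4]='$': occ=0, LF[4]=C('$')+0=0+0=0
L[5]='a': occ=0, LF[5]=C('a')+0=2+0=2
L[6]='o': occ=0, LF[6]=C('o')+0=7+0=7
L[7]='c': occ=0, LF[7]=C('c')+0=3+0=3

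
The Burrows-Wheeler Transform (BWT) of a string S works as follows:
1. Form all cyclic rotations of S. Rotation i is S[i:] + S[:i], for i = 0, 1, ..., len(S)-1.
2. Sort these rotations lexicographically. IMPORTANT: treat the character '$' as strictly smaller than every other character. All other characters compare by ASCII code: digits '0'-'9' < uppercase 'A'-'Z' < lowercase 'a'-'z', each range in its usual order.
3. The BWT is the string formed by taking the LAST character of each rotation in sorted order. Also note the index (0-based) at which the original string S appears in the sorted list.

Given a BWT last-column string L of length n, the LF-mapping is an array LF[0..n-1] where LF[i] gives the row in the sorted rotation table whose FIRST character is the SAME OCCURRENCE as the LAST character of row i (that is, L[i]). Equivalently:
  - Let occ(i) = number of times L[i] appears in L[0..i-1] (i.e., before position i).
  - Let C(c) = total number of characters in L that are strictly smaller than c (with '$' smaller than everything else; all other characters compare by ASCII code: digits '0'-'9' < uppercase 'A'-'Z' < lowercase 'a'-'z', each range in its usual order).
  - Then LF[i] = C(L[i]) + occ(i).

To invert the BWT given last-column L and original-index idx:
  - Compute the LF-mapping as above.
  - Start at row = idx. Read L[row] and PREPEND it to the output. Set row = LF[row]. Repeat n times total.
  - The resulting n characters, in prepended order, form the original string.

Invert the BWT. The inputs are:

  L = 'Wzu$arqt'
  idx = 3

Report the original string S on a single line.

LF mapping: 1 7 6 0 2 4 3 5
Walk LF starting at row 3, prepending L[row]:
  step 1: row=3, L[3]='$', prepend. Next row=LF[3]=0
  step 2: row=0, L[0]='W', prepend. Next row=LF[0]=1
  step 3: row=1, L[1]='z', prepend. Next row=LF[1]=7
  step 4: row=7, L[7]='t', prepend. Next row=LF[7]=5
  step 5: row=5, L[5]='r', prepend. Next row=LF[5]=4
  step 6: row=4, L[4]='a', prepend. Next row=LF[4]=2
  step 7: row=2, L[2]='u', prepend. Next row=LF[2]=6
  step 8: row=6, L[6]='q', prepend. Next row=LF[6]=3
Reversed output: quartzW$

Answer: quartzW$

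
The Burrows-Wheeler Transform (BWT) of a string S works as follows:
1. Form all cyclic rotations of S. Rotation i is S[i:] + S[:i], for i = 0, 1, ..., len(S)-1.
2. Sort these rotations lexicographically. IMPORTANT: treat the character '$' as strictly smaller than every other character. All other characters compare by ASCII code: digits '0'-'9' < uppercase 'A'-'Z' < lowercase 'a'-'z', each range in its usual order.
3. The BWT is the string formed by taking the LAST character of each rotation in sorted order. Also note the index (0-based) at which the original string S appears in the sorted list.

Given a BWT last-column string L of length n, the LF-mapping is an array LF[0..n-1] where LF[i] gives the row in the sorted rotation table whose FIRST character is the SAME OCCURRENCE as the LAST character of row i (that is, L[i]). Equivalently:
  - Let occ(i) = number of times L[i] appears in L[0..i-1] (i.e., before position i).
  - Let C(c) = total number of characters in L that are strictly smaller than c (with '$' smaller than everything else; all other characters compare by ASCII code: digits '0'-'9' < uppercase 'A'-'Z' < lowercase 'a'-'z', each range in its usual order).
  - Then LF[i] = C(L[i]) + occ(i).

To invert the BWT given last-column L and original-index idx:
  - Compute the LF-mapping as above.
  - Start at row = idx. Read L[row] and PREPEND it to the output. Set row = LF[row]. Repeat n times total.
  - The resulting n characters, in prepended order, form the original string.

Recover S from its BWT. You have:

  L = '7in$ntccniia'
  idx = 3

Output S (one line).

LF mapping: 1 5 8 0 9 11 3 4 10 6 7 2
Walk LF starting at row 3, prepending L[row]:
  step 1: row=3, L[3]='$', prepend. Next row=LF[3]=0
  step 2: row=0, L[0]='7', prepend. Next row=LF[0]=1
  step 3: row=1, L[1]='i', prepend. Next row=LF[1]=5
  step 4: row=5, L[5]='t', prepend. Next row=LF[5]=11
  step 5: row=11, L[11]='a', prepend. Next row=LF[11]=2
  step 6: row=2, L[2]='n', prepend. Next row=LF[2]=8
  step 7: row=8, L[8]='n', prepend. Next row=LF[8]=10
  step 8: row=10, L[10]='i', prepend. Next row=LF[10]=7
  step 9: row=7, L[7]='c', prepend. Next row=LF[7]=4
  step 10: row=4, L[4]='n', prepend. Next row=LF[4]=9
  step 11: row=9, L[9]='i', prepend. Next row=LF[9]=6
  step 12: row=6, L[6]='c', prepend. Next row=LF[6]=3
Reversed output: cincinnati7$

Answer: cincinnati7$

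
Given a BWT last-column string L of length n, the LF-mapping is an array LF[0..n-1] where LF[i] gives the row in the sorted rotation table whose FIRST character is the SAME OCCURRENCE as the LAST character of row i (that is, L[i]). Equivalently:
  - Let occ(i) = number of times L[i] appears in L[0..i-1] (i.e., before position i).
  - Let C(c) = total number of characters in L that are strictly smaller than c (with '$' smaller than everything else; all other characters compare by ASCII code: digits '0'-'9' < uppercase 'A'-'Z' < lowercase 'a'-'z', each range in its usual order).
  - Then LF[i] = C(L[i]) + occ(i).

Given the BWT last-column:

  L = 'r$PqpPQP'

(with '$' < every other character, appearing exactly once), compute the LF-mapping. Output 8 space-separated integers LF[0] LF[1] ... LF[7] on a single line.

Answer: 7 0 1 6 5 2 4 3

Derivation:
Char counts: '$':1, 'P':3, 'Q':1, 'p':1, 'q':1, 'r':1
C (first-col start): C('$')=0, C('P')=1, C('Q')=4, C('p')=5, C('q')=6, C('r')=7
L[0]='r': occ=0, LF[0]=C('r')+0=7+0=7
L[1]='$': occ=0, LF[1]=C('$')+0=0+0=0
L[2]='P': occ=0, LF[2]=C('P')+0=1+0=1
L[3]='q': occ=0, LF[3]=C('q')+0=6+0=6
L[4]='p': occ=0, LF[4]=C('p')+0=5+0=5
L[5]='P': occ=1, LF[5]=C('P')+1=1+1=2
L[6]='Q': occ=0, LF[6]=C('Q')+0=4+0=4
L[7]='P': occ=2, LF[7]=C('P')+2=1+2=3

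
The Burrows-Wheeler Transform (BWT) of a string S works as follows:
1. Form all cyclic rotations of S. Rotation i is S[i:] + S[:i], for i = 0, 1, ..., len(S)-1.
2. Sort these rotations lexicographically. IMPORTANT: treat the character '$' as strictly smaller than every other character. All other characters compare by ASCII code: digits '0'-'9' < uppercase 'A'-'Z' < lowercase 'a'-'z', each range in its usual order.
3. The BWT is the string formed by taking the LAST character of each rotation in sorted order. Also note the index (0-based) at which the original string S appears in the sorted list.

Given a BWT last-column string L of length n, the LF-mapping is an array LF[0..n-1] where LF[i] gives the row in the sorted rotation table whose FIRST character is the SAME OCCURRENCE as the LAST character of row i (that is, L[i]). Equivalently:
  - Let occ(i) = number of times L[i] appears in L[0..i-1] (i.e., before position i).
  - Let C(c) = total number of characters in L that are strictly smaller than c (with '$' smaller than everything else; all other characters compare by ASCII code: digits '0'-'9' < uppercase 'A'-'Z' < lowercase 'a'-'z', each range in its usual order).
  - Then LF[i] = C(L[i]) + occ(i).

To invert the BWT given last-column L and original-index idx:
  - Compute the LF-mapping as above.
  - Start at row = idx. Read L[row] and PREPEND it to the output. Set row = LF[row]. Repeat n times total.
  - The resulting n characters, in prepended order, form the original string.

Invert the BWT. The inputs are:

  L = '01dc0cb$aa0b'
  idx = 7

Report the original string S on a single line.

LF mapping: 1 4 11 9 2 10 7 0 5 6 3 8
Walk LF starting at row 7, prepending L[row]:
  step 1: row=7, L[7]='$', prepend. Next row=LF[7]=0
  step 2: row=0, L[0]='0', prepend. Next row=LF[0]=1
  step 3: row=1, L[1]='1', prepend. Next row=LF[1]=4
  step 4: row=4, L[4]='0', prepend. Next row=LF[4]=2
  step 5: row=2, L[2]='d', prepend. Next row=LF[2]=11
  step 6: row=11, L[11]='b', prepend. Next row=LF[11]=8
  step 7: row=8, L[8]='a', prepend. Next row=LF[8]=5
  step 8: row=5, L[5]='c', prepend. Next row=LF[5]=10
  step 9: row=10, L[10]='0', prepend. Next row=LF[10]=3
  step 10: row=3, L[3]='c', prepend. Next row=LF[3]=9
  step 11: row=9, L[9]='a', prepend. Next row=LF[9]=6
  step 12: row=6, L[6]='b', prepend. Next row=LF[6]=7
Reversed output: bac0cabd010$

Answer: bac0cabd010$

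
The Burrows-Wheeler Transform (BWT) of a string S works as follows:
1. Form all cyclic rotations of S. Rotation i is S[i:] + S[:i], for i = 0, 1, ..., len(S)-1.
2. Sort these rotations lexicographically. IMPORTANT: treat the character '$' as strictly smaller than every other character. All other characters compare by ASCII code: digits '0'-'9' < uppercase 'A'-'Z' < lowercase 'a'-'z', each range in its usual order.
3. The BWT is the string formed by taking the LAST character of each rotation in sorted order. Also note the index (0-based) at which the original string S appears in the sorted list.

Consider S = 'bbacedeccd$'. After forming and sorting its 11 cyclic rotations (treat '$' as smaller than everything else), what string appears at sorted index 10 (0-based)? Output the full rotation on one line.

Answer: edeccd$bbac

Derivation:
All 11 rotations (rotation i = S[i:]+S[:i]):
  rot[0] = bbacedeccd$
  rot[1] = bacedeccd$b
  rot[2] = acedeccd$bb
  rot[3] = cedeccd$bba
  rot[4] = edeccd$bbac
  rot[5] = deccd$bbace
  rot[6] = eccd$bbaced
  rot[7] = ccd$bbacede
  rot[8] = cd$bbacedec
  rot[9] = d$bbacedecc
  rot[10] = $bbacedeccd
Sorted (with $ < everything):
  sorted[0] = $bbacedeccd
  sorted[1] = acedeccd$bb
  sorted[2] = bacedeccd$b
  sorted[3] = bbacedeccd$
  sorted[4] = ccd$bbacede
  sorted[5] = cd$bbacedec
  sorted[6] = cedeccd$bba
  sorted[7] = d$bbacedecc
  sorted[8] = deccd$bbace
  sorted[9] = eccd$bbaced
  sorted[10] = edeccd$bbac
sorted[10] = edeccd$bbac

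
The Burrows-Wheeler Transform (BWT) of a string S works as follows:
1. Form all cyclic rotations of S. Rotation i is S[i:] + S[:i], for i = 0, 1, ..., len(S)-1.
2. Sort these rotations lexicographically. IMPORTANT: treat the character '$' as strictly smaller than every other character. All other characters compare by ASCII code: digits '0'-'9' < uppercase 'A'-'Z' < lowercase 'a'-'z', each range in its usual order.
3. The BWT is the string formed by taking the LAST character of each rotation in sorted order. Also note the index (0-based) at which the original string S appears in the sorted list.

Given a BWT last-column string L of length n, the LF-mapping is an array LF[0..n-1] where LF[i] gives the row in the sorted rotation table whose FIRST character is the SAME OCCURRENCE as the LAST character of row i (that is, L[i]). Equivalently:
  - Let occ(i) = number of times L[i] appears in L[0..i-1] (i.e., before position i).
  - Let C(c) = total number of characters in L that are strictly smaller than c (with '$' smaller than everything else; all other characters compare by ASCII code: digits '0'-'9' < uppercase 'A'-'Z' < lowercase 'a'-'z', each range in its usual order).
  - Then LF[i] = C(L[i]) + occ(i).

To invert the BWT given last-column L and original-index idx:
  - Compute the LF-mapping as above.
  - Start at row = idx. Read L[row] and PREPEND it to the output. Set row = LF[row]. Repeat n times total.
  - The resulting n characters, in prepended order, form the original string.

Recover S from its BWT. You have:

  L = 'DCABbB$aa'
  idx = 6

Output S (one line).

LF mapping: 5 4 1 2 8 3 0 6 7
Walk LF starting at row 6, prepending L[row]:
  step 1: row=6, L[6]='$', prepend. Next row=LF[6]=0
  step 2: row=0, L[0]='D', prepend. Next row=LF[0]=5
  step 3: row=5, L[5]='B', prepend. Next row=LF[5]=3
  step 4: row=3, L[3]='B', prepend. Next row=LF[3]=2
  step 5: row=2, L[2]='A', prepend. Next row=LF[2]=1
  step 6: row=1, L[1]='C', prepend. Next row=LF[1]=4
  step 7: row=4, L[4]='b', prepend. Next row=LF[4]=8
  step 8: row=8, L[8]='a', prepend. Next row=LF[8]=7
  step 9: row=7, L[7]='a', prepend. Next row=LF[7]=6
Reversed output: aabCABBD$

Answer: aabCABBD$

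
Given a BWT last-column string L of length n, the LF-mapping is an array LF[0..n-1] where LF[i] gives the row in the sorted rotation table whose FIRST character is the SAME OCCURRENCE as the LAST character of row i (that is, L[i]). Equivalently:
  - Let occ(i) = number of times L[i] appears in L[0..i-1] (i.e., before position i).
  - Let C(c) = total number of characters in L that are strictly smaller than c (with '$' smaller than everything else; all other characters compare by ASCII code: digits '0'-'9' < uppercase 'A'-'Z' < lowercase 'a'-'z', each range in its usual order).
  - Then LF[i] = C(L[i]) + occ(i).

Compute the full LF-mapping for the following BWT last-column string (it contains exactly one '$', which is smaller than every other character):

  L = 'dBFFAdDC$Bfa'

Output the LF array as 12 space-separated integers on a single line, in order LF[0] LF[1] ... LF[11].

Char counts: '$':1, 'A':1, 'B':2, 'C':1, 'D':1, 'F':2, 'a':1, 'd':2, 'f':1
C (first-col start): C('$')=0, C('A')=1, C('B')=2, C('C')=4, C('D')=5, C('F')=6, C('a')=8, C('d')=9, C('f')=11
L[0]='d': occ=0, LF[0]=C('d')+0=9+0=9
L[1]='B': occ=0, LF[1]=C('B')+0=2+0=2
L[2]='F': occ=0, LF[2]=C('F')+0=6+0=6
L[3]='F': occ=1, LF[3]=C('F')+1=6+1=7
L[4]='A': occ=0, LF[4]=C('A')+0=1+0=1
L[5]='d': occ=1, LF[5]=C('d')+1=9+1=10
L[6]='D': occ=0, LF[6]=C('D')+0=5+0=5
L[7]='C': occ=0, LF[7]=C('C')+0=4+0=4
L[8]='$': occ=0, LF[8]=C('$')+0=0+0=0
L[9]='B': occ=1, LF[9]=C('B')+1=2+1=3
L[10]='f': occ=0, LF[10]=C('f')+0=11+0=11
L[11]='a': occ=0, LF[11]=C('a')+0=8+0=8

Answer: 9 2 6 7 1 10 5 4 0 3 11 8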